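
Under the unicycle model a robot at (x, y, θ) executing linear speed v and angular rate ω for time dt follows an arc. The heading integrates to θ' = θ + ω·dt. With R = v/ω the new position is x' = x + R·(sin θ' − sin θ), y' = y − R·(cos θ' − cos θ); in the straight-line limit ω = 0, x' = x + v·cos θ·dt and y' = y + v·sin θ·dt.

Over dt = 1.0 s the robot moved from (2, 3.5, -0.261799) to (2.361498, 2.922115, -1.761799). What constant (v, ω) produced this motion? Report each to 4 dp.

Δθ = -1.761799 − -0.261799 = -1.500000
ω = Δθ/dt = -1.500000/1.0 = -1.5000
R = −Δy/(cos θ' − cos θ) = -0.5000
v = R·ω = -0.5000·-1.5000 = 0.7500

v = 0.7500, ω = -1.5000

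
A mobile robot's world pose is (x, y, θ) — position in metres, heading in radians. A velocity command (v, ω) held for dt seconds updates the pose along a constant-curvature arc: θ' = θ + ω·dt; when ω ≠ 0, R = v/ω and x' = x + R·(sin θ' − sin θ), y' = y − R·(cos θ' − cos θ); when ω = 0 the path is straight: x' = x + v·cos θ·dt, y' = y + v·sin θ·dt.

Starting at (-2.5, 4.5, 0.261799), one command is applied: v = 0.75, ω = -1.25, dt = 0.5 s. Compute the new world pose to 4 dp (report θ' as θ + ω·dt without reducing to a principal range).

(-2.1315, 4.4813, -0.3632)

θ' = 0.2618 + -1.25·0.5 = -0.3632
R = v/ω = 0.75/-1.25 = -0.6000
x' = -2.5 + -0.6000·(sin -0.3632 − sin 0.2618) = -2.1315
y' = 4.5 − -0.6000·(cos -0.3632 − cos 0.2618) = 4.4813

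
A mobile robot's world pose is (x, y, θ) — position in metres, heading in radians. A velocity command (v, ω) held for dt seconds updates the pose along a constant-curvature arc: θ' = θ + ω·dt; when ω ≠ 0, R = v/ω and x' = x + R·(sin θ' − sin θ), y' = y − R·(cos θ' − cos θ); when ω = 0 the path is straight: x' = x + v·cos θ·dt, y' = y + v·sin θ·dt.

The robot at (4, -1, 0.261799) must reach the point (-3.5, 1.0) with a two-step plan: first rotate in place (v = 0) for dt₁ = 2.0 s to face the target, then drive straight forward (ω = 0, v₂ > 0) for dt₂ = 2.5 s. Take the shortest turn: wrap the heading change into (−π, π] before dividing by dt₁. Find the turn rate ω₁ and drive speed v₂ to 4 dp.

heading to target = atan2(1−-1, -3.5−4) = 2.8810
Δθ = wrap(2.8810 − 0.2618) = 2.6192; ω₁ = Δθ/dt₁ = 1.3096
distance = √((-3.5−4)² + (1−-1)²) = 7.7621; v₂ = distance/dt₂ = 3.1048

ω₁ = 1.3096, v₂ = 3.1048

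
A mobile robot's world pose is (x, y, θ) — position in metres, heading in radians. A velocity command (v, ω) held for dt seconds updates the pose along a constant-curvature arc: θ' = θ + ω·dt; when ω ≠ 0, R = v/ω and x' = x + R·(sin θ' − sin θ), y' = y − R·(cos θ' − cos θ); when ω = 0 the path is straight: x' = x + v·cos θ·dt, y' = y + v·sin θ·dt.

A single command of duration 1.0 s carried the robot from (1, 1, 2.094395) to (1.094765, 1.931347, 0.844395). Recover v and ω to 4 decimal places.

Δθ = 0.844395 − 2.094395 = -1.250000
ω = Δθ/dt = -1.250000/1.0 = -1.2500
R = −Δy/(cos θ' − cos θ) = -0.8000
v = R·ω = -0.8000·-1.2500 = 1.0000

v = 1.0000, ω = -1.2500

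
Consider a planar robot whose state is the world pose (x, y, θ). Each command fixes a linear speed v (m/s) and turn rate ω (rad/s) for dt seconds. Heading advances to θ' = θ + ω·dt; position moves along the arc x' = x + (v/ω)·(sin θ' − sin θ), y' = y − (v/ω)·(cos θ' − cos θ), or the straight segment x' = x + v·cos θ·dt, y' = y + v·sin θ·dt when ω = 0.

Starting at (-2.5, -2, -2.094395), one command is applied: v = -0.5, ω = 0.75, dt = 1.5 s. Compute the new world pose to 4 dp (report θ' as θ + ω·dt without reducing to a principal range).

(-2.5277, -1.2895, -0.9694)

θ' = -2.0944 + 0.75·1.5 = -0.9694
R = v/ω = -0.5/0.75 = -0.6667
x' = -2.5 + -0.6667·(sin -0.9694 − sin -2.0944) = -2.5277
y' = -2 − -0.6667·(cos -0.9694 − cos -2.0944) = -1.2895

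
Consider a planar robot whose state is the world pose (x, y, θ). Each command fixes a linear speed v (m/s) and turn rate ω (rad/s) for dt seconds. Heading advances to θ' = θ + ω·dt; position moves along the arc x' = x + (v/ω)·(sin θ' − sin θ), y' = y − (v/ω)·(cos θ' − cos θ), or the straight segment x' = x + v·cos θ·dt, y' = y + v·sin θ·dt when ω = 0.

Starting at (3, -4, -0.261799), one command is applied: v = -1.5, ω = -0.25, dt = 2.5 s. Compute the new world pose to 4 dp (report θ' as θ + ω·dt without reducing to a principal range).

(-0.0974, -1.9958, -0.8868)

θ' = -0.2618 + -0.25·2.5 = -0.8868
R = v/ω = -1.5/-0.25 = 6.0000
x' = 3 + 6.0000·(sin -0.8868 − sin -0.2618) = -0.0974
y' = -4 − 6.0000·(cos -0.8868 − cos -0.2618) = -1.9958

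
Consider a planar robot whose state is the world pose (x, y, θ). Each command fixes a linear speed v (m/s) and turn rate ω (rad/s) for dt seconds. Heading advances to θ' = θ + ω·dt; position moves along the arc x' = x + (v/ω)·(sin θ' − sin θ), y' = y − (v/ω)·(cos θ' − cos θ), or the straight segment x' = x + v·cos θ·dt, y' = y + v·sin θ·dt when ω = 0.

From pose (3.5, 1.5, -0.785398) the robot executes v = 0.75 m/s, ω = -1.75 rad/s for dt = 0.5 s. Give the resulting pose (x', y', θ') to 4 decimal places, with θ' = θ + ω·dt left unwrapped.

θ' = -0.7854 + -1.75·0.5 = -1.6604
R = v/ω = 0.75/-1.75 = -0.4286
x' = 3.5 + -0.4286·(sin -1.6604 − sin -0.7854) = 3.6238
y' = 1.5 − -0.4286·(cos -1.6604 − cos -0.7854) = 1.1586

(3.6238, 1.1586, -1.6604)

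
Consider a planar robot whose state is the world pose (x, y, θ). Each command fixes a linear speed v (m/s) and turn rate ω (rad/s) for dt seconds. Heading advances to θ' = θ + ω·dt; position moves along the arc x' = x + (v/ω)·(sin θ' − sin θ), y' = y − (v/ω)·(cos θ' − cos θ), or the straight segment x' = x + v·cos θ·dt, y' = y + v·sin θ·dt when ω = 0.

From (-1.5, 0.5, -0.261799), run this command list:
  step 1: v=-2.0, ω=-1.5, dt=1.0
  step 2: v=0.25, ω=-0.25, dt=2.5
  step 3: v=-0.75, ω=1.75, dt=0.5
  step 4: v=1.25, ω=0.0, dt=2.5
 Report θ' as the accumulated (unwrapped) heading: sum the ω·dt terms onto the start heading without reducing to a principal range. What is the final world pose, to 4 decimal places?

step 1: θ'=-1.7618 (R=1.3333) → pose (-2.4640, 2.0410, -1.7618)
step 2: θ'=-2.3868 (R=-1.0000) → pose (-2.7607, 1.5025, -2.3868)
step 3: θ'=-1.5118 (R=-0.4286) → pose (-2.6265, 1.8399, -1.5118)
step 4: θ'=-1.5118 (straight) → pose (-2.4422, -1.2797, -1.5118)

(-2.4422, -1.2797, -1.5118)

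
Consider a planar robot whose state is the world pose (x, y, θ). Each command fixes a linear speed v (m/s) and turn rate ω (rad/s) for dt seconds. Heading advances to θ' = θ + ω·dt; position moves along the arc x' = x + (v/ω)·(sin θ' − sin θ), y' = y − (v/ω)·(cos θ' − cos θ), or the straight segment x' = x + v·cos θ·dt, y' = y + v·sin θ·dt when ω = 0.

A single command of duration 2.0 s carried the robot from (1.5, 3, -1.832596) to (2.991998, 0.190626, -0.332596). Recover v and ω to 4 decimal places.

Δθ = -0.332596 − -1.832596 = 1.500000
ω = Δθ/dt = 1.500000/2.0 = 0.7500
R = −Δy/(cos θ' − cos θ) = 2.3333
v = R·ω = 2.3333·0.7500 = 1.7500

v = 1.7500, ω = 0.7500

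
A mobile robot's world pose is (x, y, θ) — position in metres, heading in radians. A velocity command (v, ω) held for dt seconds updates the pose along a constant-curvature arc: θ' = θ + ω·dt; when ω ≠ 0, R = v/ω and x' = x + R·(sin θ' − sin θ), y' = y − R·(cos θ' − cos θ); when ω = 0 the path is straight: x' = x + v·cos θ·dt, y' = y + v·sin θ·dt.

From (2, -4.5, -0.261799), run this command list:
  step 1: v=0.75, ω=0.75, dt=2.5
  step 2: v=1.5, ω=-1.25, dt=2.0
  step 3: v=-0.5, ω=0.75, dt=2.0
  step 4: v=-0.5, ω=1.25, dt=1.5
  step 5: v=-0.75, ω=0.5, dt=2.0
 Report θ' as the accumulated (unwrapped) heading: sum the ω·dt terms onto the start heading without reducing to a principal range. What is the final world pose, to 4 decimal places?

(5.8950, -3.4231, 3.4882)

step 1: θ'=1.6132 (R=1.0000) → pose (3.2579, -3.4917, 1.6132)
step 2: θ'=-0.8868 (R=-1.2000) → pose (5.3869, -2.6825, -0.8868)
step 3: θ'=0.6132 (R=-0.6667) → pose (4.4865, -2.5586, 0.6132)
step 4: θ'=2.4882 (R=-0.4000) → pose (4.4736, -3.2033, 2.4882)
step 5: θ'=3.4882 (R=-1.5000) → pose (5.8950, -3.4231, 3.4882)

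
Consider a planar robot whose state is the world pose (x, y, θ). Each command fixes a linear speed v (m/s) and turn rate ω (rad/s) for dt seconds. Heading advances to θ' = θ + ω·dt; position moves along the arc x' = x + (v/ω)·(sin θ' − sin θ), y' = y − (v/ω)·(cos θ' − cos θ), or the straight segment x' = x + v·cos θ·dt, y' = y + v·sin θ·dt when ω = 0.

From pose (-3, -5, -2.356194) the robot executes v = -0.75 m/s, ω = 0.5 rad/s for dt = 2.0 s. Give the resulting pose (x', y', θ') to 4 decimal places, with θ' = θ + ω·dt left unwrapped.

θ' = -2.3562 + 0.5·2.0 = -1.3562
R = v/ω = -0.75/0.5 = -1.5000
x' = -3 + -1.5000·(sin -1.3562 − sin -2.3562) = -2.5951
y' = -5 − -1.5000·(cos -1.3562 − cos -2.3562) = -3.6199

(-2.5951, -3.6199, -1.3562)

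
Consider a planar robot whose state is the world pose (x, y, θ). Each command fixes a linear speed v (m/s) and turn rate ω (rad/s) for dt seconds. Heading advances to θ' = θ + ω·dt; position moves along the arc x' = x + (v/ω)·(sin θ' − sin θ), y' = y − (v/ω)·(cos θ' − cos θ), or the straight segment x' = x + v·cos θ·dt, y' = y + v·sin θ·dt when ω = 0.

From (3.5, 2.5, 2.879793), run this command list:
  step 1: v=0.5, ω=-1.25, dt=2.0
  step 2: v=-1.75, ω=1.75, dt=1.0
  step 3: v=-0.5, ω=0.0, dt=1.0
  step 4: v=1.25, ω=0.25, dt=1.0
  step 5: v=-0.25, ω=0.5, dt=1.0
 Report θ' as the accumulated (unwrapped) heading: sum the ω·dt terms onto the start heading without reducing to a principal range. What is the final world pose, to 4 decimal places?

(2.6712, 2.2200, 2.8798)

step 1: θ'=0.3798 (R=-0.4000) → pose (3.4552, 3.2579, 0.3798)
step 2: θ'=2.1298 (R=-1.0000) → pose (2.9782, 1.7988, 2.1298)
step 3: θ'=2.1298 (straight) → pose (3.2433, 1.3749, 2.1298)
step 4: θ'=2.3798 (R=5.0000) → pose (2.4555, 2.3412, 2.3798)
step 5: θ'=2.8798 (R=-0.5000) → pose (2.6712, 2.2200, 2.8798)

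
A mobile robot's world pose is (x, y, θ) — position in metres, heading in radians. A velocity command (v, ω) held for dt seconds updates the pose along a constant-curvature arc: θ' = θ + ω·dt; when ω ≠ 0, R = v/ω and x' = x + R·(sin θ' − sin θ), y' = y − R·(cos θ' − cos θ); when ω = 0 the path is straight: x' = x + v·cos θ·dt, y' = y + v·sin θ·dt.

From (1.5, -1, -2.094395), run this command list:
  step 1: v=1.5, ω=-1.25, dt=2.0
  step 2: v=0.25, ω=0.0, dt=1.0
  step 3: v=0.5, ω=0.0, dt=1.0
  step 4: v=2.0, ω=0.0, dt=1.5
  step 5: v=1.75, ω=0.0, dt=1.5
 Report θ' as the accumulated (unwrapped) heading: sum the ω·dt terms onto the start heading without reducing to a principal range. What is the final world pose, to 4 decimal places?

(-1.4814, 5.7894, -4.5944)

step 1: θ'=-4.5944 (R=-1.2000) → pose (-0.7309, -0.5413, -4.5944)
step 2: θ'=-4.5944 (straight) → pose (-0.7603, -0.2930, -4.5944)
step 3: θ'=-4.5944 (straight) → pose (-0.8192, 0.2035, -4.5944)
step 4: θ'=-4.5944 (straight) → pose (-1.1723, 3.1827, -4.5944)
step 5: θ'=-4.5944 (straight) → pose (-1.4814, 5.7894, -4.5944)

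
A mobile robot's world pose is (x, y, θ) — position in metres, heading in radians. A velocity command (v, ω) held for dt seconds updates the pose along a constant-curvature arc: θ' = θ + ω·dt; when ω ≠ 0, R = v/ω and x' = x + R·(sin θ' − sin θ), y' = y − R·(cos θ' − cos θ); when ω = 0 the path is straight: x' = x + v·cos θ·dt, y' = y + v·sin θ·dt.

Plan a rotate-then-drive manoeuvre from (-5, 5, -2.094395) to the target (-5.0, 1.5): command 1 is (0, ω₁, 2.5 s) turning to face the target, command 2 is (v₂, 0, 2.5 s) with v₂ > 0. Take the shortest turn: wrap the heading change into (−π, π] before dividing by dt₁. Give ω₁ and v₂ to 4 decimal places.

heading to target = atan2(1.5−5, -5−-5) = -1.5708
Δθ = wrap(-1.5708 − -2.0944) = 0.5236; ω₁ = Δθ/dt₁ = 0.2094
distance = √((-5−-5)² + (1.5−5)²) = 3.5000; v₂ = distance/dt₂ = 1.4000

ω₁ = 0.2094, v₂ = 1.4000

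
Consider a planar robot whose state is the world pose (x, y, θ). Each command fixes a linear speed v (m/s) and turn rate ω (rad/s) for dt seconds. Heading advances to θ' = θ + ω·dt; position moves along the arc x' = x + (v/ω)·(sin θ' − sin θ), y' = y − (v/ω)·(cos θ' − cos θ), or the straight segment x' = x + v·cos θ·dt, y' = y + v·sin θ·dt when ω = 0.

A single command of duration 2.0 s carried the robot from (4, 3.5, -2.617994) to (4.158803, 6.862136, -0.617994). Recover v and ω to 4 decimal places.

Δθ = -0.617994 − -2.617994 = 2.000000
ω = Δθ/dt = 2.000000/2.0 = 1.0000
R = −Δy/(cos θ' − cos θ) = -2.0000
v = R·ω = -2.0000·1.0000 = -2.0000

v = -2.0000, ω = 1.0000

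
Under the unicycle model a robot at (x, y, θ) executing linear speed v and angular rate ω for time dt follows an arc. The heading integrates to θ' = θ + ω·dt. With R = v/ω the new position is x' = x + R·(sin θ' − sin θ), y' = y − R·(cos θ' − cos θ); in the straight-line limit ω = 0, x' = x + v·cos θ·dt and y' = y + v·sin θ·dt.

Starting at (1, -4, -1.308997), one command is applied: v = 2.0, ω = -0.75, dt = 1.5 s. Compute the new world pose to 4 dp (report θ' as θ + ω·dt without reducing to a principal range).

θ' = -1.3090 + -0.75·1.5 = -2.4340
R = v/ω = 2.0/-0.75 = -2.6667
x' = 1 + -2.6667·(sin -2.4340 − sin -1.3090) = 0.1576
y' = -4 − -2.6667·(cos -2.4340 − cos -1.3090) = -6.7167

(0.1576, -6.7167, -2.4340)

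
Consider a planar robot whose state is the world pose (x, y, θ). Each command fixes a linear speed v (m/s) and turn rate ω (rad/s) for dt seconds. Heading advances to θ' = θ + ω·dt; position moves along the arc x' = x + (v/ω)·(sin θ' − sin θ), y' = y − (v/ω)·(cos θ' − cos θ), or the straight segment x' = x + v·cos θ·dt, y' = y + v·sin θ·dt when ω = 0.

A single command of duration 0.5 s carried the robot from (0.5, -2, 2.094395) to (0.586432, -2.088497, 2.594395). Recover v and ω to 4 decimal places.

v = -0.2500, ω = 1.0000

Δθ = 2.594395 − 2.094395 = 0.500000
ω = Δθ/dt = 0.500000/0.5 = 1.0000
R = −Δy/(cos θ' − cos θ) = -0.2500
v = R·ω = -0.2500·1.0000 = -0.2500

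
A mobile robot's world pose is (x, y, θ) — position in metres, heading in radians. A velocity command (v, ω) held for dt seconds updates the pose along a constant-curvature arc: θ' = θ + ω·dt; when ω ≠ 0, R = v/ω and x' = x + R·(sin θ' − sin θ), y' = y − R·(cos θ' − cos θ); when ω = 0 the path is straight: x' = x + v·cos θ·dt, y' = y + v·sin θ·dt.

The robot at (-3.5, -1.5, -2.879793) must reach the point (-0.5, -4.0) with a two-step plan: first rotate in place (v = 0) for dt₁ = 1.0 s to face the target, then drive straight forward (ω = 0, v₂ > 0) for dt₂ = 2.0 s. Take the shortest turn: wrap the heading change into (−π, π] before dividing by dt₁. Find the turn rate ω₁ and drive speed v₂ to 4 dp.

ω₁ = 2.1851, v₂ = 1.9526

heading to target = atan2(-4−-1.5, -0.5−-3.5) = -0.6947
Δθ = wrap(-0.6947 − -2.8798) = 2.1851; ω₁ = Δθ/dt₁ = 2.1851
distance = √((-0.5−-3.5)² + (-4−-1.5)²) = 3.9051; v₂ = distance/dt₂ = 1.9526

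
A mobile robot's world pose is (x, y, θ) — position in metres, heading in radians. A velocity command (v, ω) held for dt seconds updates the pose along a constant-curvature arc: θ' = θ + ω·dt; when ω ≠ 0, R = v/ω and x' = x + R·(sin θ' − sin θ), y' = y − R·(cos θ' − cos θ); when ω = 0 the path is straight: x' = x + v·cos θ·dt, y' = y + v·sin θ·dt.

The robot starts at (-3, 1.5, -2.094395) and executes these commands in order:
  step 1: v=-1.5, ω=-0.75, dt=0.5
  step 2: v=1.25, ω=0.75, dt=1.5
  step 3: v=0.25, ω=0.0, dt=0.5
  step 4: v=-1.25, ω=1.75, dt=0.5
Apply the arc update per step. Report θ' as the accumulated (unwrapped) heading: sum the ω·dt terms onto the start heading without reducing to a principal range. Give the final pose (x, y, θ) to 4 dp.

step 1: θ'=-2.4694 (R=2.0000) → pose (-2.5134, 2.0649, -2.4694)
step 2: θ'=-1.3444 (R=1.6667) → pose (-3.0997, 0.3867, -1.3444)
step 3: θ'=-1.3444 (straight) → pose (-3.0716, 0.2649, -1.3444)
step 4: θ'=-0.4694 (R=-0.7143) → pose (-3.4445, 0.7416, -0.4694)

(-3.4445, 0.7416, -0.4694)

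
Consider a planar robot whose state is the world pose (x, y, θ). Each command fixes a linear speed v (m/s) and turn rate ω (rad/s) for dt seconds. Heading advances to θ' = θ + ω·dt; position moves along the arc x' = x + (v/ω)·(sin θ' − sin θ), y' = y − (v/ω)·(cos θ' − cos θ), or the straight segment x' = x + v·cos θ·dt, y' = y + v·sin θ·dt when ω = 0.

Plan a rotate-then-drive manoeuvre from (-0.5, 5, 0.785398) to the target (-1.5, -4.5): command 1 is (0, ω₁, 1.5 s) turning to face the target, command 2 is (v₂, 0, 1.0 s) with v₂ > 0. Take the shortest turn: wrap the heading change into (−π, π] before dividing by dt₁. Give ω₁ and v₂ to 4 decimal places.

heading to target = atan2(-4.5−5, -1.5−-0.5) = -1.6757
Δθ = wrap(-1.6757 − 0.7854) = -2.4611; ω₁ = Δθ/dt₁ = -1.6407
distance = √((-1.5−-0.5)² + (-4.5−5)²) = 9.5525; v₂ = distance/dt₂ = 9.5525

ω₁ = -1.6407, v₂ = 9.5525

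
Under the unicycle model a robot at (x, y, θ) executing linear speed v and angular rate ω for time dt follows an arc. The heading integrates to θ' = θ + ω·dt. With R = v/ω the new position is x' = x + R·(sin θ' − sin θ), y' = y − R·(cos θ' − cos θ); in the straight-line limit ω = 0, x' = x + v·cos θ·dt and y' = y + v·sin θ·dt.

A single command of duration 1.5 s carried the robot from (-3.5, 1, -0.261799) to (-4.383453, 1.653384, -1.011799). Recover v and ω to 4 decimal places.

v = -0.7500, ω = -0.5000

Δθ = -1.011799 − -0.261799 = -0.750000
ω = Δθ/dt = -0.750000/1.5 = -0.5000
R = Δx/(sin θ' − sin θ) = 1.5000
v = R·ω = 1.5000·-0.5000 = -0.7500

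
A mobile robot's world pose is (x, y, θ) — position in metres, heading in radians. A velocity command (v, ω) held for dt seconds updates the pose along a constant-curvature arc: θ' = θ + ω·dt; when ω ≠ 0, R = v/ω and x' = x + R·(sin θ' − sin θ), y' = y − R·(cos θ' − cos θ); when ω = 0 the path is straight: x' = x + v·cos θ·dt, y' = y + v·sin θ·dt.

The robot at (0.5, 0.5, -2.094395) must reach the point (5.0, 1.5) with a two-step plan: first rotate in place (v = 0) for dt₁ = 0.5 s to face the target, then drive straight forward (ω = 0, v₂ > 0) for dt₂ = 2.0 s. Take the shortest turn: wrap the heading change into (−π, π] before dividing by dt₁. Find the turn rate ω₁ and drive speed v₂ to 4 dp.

heading to target = atan2(1.5−0.5, 5−0.5) = 0.2187
Δθ = wrap(0.2187 − -2.0944) = 2.3131; ω₁ = Δθ/dt₁ = 4.6261
distance = √((5−0.5)² + (1.5−0.5)²) = 4.6098; v₂ = distance/dt₂ = 2.3049

ω₁ = 4.6261, v₂ = 2.3049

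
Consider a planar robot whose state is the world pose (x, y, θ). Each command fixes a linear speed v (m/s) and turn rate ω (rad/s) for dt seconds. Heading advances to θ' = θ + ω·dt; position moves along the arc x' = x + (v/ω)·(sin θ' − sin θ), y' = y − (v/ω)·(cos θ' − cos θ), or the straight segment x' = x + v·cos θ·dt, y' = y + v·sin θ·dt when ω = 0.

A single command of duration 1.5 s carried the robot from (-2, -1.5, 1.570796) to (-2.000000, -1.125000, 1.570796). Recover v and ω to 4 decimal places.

v = 0.2500, ω = 0.0000

Δθ = 1.570796 − 1.570796 = 0.000000
ω = Δθ/dt = 0.000000/1.5 = 0.0000
ω = 0 → v = (Δx·cos θ + Δy·sin θ)/dt = 0.2500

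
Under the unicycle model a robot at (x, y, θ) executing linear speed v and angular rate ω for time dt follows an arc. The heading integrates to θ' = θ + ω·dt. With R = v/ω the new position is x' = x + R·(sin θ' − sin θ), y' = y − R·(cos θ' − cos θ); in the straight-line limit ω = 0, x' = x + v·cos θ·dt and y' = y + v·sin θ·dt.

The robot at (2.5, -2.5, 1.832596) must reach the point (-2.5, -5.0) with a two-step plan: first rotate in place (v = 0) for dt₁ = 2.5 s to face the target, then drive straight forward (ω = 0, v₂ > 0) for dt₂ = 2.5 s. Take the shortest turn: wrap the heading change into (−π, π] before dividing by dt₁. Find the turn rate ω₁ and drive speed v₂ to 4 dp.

ω₁ = 0.7091, v₂ = 2.2361

heading to target = atan2(-5−-2.5, -2.5−2.5) = -2.6779
Δθ = wrap(-2.6779 − 1.8326) = 1.7726; ω₁ = Δθ/dt₁ = 0.7091
distance = √((-2.5−2.5)² + (-5−-2.5)²) = 5.5902; v₂ = distance/dt₂ = 2.2361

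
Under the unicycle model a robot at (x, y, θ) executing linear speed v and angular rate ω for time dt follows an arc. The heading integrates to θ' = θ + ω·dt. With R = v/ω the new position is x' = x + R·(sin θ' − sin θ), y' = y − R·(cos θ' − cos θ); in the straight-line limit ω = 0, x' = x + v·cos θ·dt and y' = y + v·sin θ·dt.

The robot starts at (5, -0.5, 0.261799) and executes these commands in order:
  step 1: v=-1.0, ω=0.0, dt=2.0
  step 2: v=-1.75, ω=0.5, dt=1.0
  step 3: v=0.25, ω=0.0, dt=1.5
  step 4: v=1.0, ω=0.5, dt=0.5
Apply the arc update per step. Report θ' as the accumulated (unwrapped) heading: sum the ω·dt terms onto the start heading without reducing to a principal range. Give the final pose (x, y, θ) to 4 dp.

step 1: θ'=0.2618 (straight) → pose (3.0681, -1.0176, 0.2618)
step 2: θ'=0.7618 (R=-3.5000) → pose (1.5582, -1.8658, 0.7618)
step 3: θ'=0.7618 (straight) → pose (1.8296, -1.6070, 0.7618)
step 4: θ'=1.0118 (R=2.0000) → pose (2.1447, -1.2204, 1.0118)

(2.1447, -1.2204, 1.0118)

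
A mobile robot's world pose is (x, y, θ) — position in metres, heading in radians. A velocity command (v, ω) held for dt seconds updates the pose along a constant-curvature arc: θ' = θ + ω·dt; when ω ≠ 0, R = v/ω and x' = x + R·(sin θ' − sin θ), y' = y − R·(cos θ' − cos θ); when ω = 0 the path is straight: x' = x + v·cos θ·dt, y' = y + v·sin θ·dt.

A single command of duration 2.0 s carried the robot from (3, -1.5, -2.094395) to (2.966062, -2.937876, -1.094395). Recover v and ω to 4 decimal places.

v = 0.7500, ω = 0.5000

Δθ = -1.094395 − -2.094395 = 1.000000
ω = Δθ/dt = 1.000000/2.0 = 0.5000
R = −Δy/(cos θ' − cos θ) = 1.5000
v = R·ω = 1.5000·0.5000 = 0.7500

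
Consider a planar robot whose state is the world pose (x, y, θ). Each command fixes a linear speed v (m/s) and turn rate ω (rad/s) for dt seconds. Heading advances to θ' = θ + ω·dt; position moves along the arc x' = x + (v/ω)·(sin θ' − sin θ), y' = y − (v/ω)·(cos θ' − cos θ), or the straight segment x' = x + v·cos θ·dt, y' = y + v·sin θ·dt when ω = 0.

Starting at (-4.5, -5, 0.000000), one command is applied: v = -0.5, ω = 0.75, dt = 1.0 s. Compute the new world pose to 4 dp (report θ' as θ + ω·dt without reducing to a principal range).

θ' = 0.0000 + 0.75·1.0 = 0.7500
R = v/ω = -0.5/0.75 = -0.6667
x' = -4.5 + -0.6667·(sin 0.7500 − sin 0.0000) = -4.9544
y' = -5 − -0.6667·(cos 0.7500 − cos 0.0000) = -5.1789

(-4.9544, -5.1789, 0.7500)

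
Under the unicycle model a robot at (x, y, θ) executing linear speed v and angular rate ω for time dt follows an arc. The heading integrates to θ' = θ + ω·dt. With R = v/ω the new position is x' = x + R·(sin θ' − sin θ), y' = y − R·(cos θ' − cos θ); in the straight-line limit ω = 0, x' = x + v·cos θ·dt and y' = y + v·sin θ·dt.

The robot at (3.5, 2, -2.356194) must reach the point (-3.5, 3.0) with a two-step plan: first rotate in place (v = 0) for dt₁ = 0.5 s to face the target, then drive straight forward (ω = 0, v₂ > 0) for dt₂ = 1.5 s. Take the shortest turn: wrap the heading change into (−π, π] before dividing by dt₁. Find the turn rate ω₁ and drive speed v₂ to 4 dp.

ω₁ = -1.8546, v₂ = 4.7140

heading to target = atan2(3−2, -3.5−3.5) = 2.9997
Δθ = wrap(2.9997 − -2.3562) = -0.9273; ω₁ = Δθ/dt₁ = -1.8546
distance = √((-3.5−3.5)² + (3−2)²) = 7.0711; v₂ = distance/dt₂ = 4.7140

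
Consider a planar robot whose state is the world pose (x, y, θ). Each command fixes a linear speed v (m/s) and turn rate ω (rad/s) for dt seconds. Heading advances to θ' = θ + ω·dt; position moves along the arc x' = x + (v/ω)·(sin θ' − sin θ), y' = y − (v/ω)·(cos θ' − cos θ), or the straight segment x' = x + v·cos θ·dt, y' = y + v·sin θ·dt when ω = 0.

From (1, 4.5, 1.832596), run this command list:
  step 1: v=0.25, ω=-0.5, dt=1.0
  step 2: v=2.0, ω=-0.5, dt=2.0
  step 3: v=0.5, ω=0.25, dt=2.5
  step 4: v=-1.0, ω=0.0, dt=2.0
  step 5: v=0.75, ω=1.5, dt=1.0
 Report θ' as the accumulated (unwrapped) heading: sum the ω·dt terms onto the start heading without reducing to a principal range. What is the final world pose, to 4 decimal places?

(3.3168, 7.3634, 2.4576)

step 1: θ'=1.3326 (R=-0.5000) → pose (0.9971, 4.7474, 1.3326)
step 2: θ'=0.3326 (R=-4.0000) → pose (3.5781, 7.5844, 0.3326)
step 3: θ'=0.9576 (R=2.0000) → pose (4.5608, 8.3238, 0.9576)
step 4: θ'=0.9576 (straight) → pose (3.4098, 6.6882, 0.9576)
step 5: θ'=2.4576 (R=0.5000) → pose (3.3168, 7.3634, 2.4576)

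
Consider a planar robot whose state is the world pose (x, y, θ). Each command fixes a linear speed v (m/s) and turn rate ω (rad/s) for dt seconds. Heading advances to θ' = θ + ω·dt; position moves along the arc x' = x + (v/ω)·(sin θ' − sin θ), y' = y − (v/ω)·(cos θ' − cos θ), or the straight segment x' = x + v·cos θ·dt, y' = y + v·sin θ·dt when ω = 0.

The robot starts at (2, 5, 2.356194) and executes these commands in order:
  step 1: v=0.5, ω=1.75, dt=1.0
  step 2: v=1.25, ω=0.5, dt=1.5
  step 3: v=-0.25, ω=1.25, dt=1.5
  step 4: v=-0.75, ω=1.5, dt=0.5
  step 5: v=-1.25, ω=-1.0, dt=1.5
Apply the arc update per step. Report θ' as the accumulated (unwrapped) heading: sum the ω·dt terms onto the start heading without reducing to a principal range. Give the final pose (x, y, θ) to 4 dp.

(-0.9260, 2.3230, 5.9812)

step 1: θ'=4.1062 (R=0.2857) → pose (1.5632, 4.9608, 4.1062)
step 2: θ'=4.8562 (R=2.5000) → pose (1.1435, 3.1781, 4.8562)
step 3: θ'=6.7312 (R=-0.2000) → pose (0.8590, 3.3297, 6.7312)
step 4: θ'=7.4812 (R=-0.5000) → pose (0.6099, 3.0612, 7.4812)
step 5: θ'=5.9812 (R=1.2500) → pose (-0.9260, 2.3230, 5.9812)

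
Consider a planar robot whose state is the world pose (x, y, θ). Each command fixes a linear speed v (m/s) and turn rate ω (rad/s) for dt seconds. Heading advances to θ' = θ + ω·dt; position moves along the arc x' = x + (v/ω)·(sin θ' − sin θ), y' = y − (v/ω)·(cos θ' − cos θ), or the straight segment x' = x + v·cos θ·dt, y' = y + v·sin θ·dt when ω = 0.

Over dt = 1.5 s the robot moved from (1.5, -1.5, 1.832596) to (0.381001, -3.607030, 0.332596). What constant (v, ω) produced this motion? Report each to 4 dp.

Δθ = 0.332596 − 1.832596 = -1.500000
ω = Δθ/dt = -1.500000/1.5 = -1.0000
R = −Δy/(cos θ' − cos θ) = 1.7500
v = R·ω = 1.7500·-1.0000 = -1.7500

v = -1.7500, ω = -1.0000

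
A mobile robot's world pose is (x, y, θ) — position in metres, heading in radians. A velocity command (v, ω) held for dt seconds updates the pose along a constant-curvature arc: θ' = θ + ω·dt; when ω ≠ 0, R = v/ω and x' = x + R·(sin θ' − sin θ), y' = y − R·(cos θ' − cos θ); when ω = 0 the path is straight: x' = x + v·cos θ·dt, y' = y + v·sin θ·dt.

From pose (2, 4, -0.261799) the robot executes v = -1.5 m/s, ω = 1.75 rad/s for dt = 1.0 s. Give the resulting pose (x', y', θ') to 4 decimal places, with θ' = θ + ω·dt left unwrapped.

θ' = -0.2618 + 1.75·1.0 = 1.4882
R = v/ω = -1.5/1.75 = -0.8571
x' = 2 + -0.8571·(sin 1.4882 − sin -0.2618) = 0.9239
y' = 4 − -0.8571·(cos 1.4882 − cos -0.2618) = 3.2428

(0.9239, 3.2428, 1.4882)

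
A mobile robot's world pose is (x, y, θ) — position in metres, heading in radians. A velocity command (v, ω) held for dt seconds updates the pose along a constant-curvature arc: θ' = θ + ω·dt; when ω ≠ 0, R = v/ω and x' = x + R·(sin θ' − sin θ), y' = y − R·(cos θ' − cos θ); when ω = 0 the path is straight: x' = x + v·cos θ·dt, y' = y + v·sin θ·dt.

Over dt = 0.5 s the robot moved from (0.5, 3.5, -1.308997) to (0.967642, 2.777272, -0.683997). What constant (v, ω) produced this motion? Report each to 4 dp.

Δθ = -0.683997 − -1.308997 = 0.625000
ω = Δθ/dt = 0.625000/0.5 = 1.2500
R = −Δy/(cos θ' − cos θ) = 1.4000
v = R·ω = 1.4000·1.2500 = 1.7500

v = 1.7500, ω = 1.2500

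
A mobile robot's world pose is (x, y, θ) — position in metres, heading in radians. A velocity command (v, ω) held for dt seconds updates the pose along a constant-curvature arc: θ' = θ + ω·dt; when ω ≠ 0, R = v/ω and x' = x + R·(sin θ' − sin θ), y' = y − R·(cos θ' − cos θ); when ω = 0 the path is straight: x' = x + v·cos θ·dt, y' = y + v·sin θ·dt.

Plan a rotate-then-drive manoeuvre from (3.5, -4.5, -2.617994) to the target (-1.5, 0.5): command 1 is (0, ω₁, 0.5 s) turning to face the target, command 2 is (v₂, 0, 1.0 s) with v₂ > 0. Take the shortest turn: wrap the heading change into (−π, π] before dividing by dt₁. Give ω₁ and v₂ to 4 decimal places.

ω₁ = -2.6180, v₂ = 7.0711

heading to target = atan2(0.5−-4.5, -1.5−3.5) = 2.3562
Δθ = wrap(2.3562 − -2.6180) = -1.3090; ω₁ = Δθ/dt₁ = -2.6180
distance = √((-1.5−3.5)² + (0.5−-4.5)²) = 7.0711; v₂ = distance/dt₂ = 7.0711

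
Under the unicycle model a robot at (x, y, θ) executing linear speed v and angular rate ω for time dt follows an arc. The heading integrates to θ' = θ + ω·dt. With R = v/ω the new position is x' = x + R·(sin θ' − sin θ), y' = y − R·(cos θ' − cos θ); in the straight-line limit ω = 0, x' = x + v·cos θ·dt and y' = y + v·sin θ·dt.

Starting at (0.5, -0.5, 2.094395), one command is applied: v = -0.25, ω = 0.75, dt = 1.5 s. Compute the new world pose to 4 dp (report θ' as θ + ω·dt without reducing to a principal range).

(0.8146, -0.6657, 3.2194)

θ' = 2.0944 + 0.75·1.5 = 3.2194
R = v/ω = -0.25/0.75 = -0.3333
x' = 0.5 + -0.3333·(sin 3.2194 − sin 2.0944) = 0.8146
y' = -0.5 − -0.3333·(cos 3.2194 − cos 2.0944) = -0.6657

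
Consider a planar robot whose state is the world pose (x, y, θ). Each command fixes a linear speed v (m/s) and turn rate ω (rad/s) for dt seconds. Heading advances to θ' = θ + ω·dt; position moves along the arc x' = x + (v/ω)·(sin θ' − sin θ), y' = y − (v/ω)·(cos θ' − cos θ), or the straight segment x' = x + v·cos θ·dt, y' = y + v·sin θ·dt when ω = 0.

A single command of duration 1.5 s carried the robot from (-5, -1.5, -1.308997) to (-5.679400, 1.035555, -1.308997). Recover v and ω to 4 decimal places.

v = -1.7500, ω = 0.0000

Δθ = -1.308997 − -1.308997 = 0.000000
ω = Δθ/dt = 0.000000/1.5 = 0.0000
ω = 0 → v = (Δx·cos θ + Δy·sin θ)/dt = -1.7500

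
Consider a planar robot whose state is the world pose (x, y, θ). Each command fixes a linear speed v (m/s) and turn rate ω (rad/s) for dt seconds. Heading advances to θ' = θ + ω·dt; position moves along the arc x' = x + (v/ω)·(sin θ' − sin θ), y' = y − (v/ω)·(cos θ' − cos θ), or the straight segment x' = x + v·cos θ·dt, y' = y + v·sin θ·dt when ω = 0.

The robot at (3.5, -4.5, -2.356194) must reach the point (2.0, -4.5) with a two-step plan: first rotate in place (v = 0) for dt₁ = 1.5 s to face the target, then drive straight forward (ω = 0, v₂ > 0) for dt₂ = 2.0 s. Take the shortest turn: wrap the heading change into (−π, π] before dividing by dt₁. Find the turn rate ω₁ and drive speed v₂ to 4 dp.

ω₁ = -0.5236, v₂ = 0.7500

heading to target = atan2(-4.5−-4.5, 2−3.5) = 3.1416
Δθ = wrap(3.1416 − -2.3562) = -0.7854; ω₁ = Δθ/dt₁ = -0.5236
distance = √((2−3.5)² + (-4.5−-4.5)²) = 1.5000; v₂ = distance/dt₂ = 0.7500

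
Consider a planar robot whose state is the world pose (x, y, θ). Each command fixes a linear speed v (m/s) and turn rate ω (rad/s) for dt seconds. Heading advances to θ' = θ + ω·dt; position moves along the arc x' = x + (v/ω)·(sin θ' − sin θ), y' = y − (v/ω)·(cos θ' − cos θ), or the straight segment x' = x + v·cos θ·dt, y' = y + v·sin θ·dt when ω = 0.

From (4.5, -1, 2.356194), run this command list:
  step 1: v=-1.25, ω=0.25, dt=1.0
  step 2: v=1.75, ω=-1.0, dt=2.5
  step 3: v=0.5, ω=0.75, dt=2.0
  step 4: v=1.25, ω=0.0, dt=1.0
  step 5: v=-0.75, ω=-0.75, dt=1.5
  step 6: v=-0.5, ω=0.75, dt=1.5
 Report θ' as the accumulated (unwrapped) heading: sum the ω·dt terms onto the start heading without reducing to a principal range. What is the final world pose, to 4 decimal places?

(5.8491, 1.8798, 1.6062)

step 1: θ'=2.6062 (R=-5.0000) → pose (5.4846, -1.7648, 2.6062)
step 2: θ'=0.1062 (R=-1.7500) → pose (6.1919, 1.4805, 0.1062)
step 3: θ'=1.6062 (R=0.6667) → pose (6.7875, 2.1670, 1.6062)
step 4: θ'=1.6062 (straight) → pose (6.7433, 3.4162, 1.6062)
step 5: θ'=0.4812 (R=1.0000) → pose (6.2068, 2.4944, 0.4812)
step 6: θ'=1.6062 (R=-0.6667) → pose (5.8491, 1.8798, 1.6062)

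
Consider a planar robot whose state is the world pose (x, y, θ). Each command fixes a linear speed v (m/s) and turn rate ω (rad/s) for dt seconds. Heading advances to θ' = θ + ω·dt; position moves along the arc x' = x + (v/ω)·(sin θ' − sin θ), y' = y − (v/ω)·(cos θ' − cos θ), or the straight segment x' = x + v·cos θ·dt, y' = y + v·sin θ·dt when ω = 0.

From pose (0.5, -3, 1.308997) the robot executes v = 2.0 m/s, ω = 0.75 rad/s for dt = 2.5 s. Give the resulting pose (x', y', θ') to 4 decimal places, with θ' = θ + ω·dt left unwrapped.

θ' = 1.3090 + 0.75·2.5 = 3.1840
R = v/ω = 2.0/0.75 = 2.6667
x' = 0.5 + 2.6667·(sin 3.1840 − sin 1.3090) = -2.1888
y' = -3 − 2.6667·(cos 3.1840 − cos 1.3090) = 0.3545

(-2.1888, 0.3545, 3.1840)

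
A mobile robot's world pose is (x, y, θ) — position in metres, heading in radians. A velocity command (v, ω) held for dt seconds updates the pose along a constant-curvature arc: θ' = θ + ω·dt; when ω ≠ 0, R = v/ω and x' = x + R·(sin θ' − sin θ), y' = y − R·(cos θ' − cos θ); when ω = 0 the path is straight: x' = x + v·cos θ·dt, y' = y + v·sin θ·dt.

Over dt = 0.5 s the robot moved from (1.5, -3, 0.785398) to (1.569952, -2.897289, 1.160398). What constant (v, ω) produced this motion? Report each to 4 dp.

Δθ = 1.160398 − 0.785398 = 0.375000
ω = Δθ/dt = 0.375000/0.5 = 0.7500
R = −Δy/(cos θ' − cos θ) = 0.3333
v = R·ω = 0.3333·0.7500 = 0.2500

v = 0.2500, ω = 0.7500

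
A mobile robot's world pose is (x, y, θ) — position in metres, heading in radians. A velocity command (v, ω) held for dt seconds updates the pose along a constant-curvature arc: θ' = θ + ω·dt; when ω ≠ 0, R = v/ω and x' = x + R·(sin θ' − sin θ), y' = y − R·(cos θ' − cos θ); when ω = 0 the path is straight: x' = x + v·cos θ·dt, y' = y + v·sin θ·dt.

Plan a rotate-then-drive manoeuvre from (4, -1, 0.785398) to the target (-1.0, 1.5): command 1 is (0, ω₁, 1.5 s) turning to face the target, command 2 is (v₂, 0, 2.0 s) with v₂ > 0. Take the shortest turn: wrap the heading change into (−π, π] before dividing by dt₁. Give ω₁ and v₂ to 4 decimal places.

heading to target = atan2(1.5−-1, -1−4) = 2.6779
Δθ = wrap(2.6779 − 0.7854) = 1.8925; ω₁ = Δθ/dt₁ = 1.2617
distance = √((-1−4)² + (1.5−-1)²) = 5.5902; v₂ = distance/dt₂ = 2.7951

ω₁ = 1.2617, v₂ = 2.7951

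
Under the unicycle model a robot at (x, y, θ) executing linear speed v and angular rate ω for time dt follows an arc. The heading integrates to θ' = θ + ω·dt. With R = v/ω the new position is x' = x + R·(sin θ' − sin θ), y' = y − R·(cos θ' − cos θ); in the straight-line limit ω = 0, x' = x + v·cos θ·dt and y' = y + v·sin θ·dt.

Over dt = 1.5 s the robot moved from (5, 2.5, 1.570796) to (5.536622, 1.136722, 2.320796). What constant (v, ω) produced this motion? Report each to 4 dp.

v = -1.0000, ω = 0.5000

Δθ = 2.320796 − 1.570796 = 0.750000
ω = Δθ/dt = 0.750000/1.5 = 0.5000
R = −Δy/(cos θ' − cos θ) = -2.0000
v = R·ω = -2.0000·0.5000 = -1.0000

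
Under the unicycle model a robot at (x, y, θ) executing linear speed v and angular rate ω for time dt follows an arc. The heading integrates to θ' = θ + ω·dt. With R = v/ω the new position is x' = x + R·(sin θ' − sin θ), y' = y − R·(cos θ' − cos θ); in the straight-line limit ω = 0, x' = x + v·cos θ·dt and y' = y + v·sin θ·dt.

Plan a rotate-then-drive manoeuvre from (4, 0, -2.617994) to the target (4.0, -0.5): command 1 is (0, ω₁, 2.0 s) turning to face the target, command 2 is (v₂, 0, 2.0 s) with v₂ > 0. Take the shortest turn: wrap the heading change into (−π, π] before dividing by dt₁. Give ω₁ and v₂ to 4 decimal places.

heading to target = atan2(-0.5−0, 4−4) = -1.5708
Δθ = wrap(-1.5708 − -2.6180) = 1.0472; ω₁ = Δθ/dt₁ = 0.5236
distance = √((4−4)² + (-0.5−0)²) = 0.5000; v₂ = distance/dt₂ = 0.2500

ω₁ = 0.5236, v₂ = 0.2500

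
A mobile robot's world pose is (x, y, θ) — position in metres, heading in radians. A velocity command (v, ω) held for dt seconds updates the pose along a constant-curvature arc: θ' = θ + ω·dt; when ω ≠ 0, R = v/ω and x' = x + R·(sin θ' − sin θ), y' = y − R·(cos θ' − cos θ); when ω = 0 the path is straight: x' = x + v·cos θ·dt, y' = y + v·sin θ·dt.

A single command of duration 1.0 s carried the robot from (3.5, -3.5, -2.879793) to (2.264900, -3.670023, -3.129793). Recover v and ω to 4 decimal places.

v = 1.2500, ω = -0.2500

Δθ = -3.129793 − -2.879793 = -0.250000
ω = Δθ/dt = -0.250000/1.0 = -0.2500
R = Δx/(sin θ' − sin θ) = -5.0000
v = R·ω = -5.0000·-0.2500 = 1.2500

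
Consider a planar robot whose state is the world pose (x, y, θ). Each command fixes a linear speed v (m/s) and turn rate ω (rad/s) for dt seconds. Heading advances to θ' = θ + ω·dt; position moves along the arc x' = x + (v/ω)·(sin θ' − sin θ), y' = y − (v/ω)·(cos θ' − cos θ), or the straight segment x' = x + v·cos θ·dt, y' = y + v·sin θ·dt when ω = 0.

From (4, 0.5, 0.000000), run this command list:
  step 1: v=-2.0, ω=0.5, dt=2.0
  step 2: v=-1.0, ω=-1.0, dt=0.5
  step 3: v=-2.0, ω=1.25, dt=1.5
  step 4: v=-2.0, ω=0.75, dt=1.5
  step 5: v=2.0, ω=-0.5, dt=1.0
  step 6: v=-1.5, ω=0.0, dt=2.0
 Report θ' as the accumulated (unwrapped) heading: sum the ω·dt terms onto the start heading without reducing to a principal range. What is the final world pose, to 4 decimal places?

step 1: θ'=1.0000 (R=-4.0000) → pose (0.6341, -1.3388, 1.0000)
step 2: θ'=0.5000 (R=1.0000) → pose (0.2721, -1.6761, 0.5000)
step 3: θ'=2.3750 (R=-1.6000) → pose (-0.0707, -4.2326, 2.3750)
step 4: θ'=3.5000 (R=-2.6667) → pose (2.7145, -4.8091, 3.5000)
step 5: θ'=3.0000 (R=-4.0000) → pose (0.7469, -5.0233, 3.0000)
step 6: θ'=3.0000 (straight) → pose (3.7169, -5.4466, 3.0000)

(3.7169, -5.4466, 3.0000)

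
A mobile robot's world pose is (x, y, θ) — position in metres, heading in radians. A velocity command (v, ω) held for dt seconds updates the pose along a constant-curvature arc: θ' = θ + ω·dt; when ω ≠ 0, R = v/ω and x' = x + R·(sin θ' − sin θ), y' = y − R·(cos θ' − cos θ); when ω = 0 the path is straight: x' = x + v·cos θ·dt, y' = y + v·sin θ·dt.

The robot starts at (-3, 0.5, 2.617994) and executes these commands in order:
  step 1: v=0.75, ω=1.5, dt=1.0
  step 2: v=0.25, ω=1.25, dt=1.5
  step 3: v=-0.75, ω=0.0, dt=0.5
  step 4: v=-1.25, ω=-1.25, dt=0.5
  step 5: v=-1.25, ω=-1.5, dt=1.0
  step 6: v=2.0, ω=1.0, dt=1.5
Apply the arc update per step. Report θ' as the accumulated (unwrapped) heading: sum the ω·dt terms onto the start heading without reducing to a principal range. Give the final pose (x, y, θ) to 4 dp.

(-4.5715, -1.0842, 5.3680)

step 1: θ'=4.1180 (R=0.5000) → pose (-3.6642, 0.3470, 4.1180)
step 2: θ'=5.9930 (R=0.2000) → pose (-3.5558, 0.0434, 5.9930)
step 3: θ'=5.9930 (straight) → pose (-3.9151, 0.1507, 5.9930)
step 4: θ'=5.3680 (R=1.0000) → pose (-4.4216, 0.4992, 5.3680)
step 5: θ'=3.8680 (R=0.8333) → pose (-4.3146, 1.6302, 3.8680)
step 6: θ'=5.3680 (R=2.0000) → pose (-4.5715, -1.0842, 5.3680)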